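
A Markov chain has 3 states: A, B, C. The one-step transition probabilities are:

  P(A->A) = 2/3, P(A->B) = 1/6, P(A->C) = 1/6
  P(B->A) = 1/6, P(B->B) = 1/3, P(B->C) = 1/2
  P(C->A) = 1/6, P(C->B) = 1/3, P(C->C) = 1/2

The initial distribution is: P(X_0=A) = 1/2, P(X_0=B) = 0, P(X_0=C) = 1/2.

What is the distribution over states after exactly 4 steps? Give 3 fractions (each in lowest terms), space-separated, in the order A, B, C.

Answer: 11/32 79/288 55/144

Derivation:
Propagating the distribution step by step (d_{t+1} = d_t * P):
d_0 = (A=1/2, B=0, C=1/2)
  d_1[A] = 1/2*2/3 + 0*1/6 + 1/2*1/6 = 5/12
  d_1[B] = 1/2*1/6 + 0*1/3 + 1/2*1/3 = 1/4
  d_1[C] = 1/2*1/6 + 0*1/2 + 1/2*1/2 = 1/3
d_1 = (A=5/12, B=1/4, C=1/3)
  d_2[A] = 5/12*2/3 + 1/4*1/6 + 1/3*1/6 = 3/8
  d_2[B] = 5/12*1/6 + 1/4*1/3 + 1/3*1/3 = 19/72
  d_2[C] = 5/12*1/6 + 1/4*1/2 + 1/3*1/2 = 13/36
d_2 = (A=3/8, B=19/72, C=13/36)
  d_3[A] = 3/8*2/3 + 19/72*1/6 + 13/36*1/6 = 17/48
  d_3[B] = 3/8*1/6 + 19/72*1/3 + 13/36*1/3 = 13/48
  d_3[C] = 3/8*1/6 + 19/72*1/2 + 13/36*1/2 = 3/8
d_3 = (A=17/48, B=13/48, C=3/8)
  d_4[A] = 17/48*2/3 + 13/48*1/6 + 3/8*1/6 = 11/32
  d_4[B] = 17/48*1/6 + 13/48*1/3 + 3/8*1/3 = 79/288
  d_4[C] = 17/48*1/6 + 13/48*1/2 + 3/8*1/2 = 55/144
d_4 = (A=11/32, B=79/288, C=55/144)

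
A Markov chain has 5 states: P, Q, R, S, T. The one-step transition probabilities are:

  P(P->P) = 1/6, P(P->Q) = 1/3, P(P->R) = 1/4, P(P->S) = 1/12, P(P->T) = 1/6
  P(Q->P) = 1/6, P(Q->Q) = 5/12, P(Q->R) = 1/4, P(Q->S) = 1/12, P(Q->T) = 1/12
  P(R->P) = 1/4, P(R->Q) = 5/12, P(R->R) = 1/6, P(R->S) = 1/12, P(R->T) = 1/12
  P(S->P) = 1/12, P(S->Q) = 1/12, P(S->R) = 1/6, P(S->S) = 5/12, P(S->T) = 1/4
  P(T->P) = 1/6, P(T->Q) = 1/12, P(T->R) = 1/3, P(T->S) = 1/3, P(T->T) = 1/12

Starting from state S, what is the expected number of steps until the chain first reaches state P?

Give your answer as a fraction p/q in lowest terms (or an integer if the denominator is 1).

Let h_i = expected steps to first reach P from state i.
Boundary: h_P = 0.
First-step equations for the other states:
  h_Q = 1 + 1/6*h_P + 5/12*h_Q + 1/4*h_R + 1/12*h_S + 1/12*h_T
  h_R = 1 + 1/4*h_P + 5/12*h_Q + 1/6*h_R + 1/12*h_S + 1/12*h_T
  h_S = 1 + 1/12*h_P + 1/12*h_Q + 1/6*h_R + 5/12*h_S + 1/4*h_T
  h_T = 1 + 1/6*h_P + 1/12*h_Q + 1/3*h_R + 1/3*h_S + 1/12*h_T

Substituting h_P = 0 and rearranging gives the linear system (I - Q) h = 1:
  [7/12, -1/4, -1/12, -1/12] . (h_Q, h_R, h_S, h_T) = 1
  [-5/12, 5/6, -1/12, -1/12] . (h_Q, h_R, h_S, h_T) = 1
  [-1/12, -1/6, 7/12, -1/4] . (h_Q, h_R, h_S, h_T) = 1
  [-1/12, -1/3, -1/3, 11/12] . (h_Q, h_R, h_S, h_T) = 1

Solving yields:
  h_Q = 1404/241
  h_R = 1296/241
  h_S = 8016/1205
  h_T = 7224/1205

Starting state is S, so the expected hitting time is h_S = 8016/1205.

Answer: 8016/1205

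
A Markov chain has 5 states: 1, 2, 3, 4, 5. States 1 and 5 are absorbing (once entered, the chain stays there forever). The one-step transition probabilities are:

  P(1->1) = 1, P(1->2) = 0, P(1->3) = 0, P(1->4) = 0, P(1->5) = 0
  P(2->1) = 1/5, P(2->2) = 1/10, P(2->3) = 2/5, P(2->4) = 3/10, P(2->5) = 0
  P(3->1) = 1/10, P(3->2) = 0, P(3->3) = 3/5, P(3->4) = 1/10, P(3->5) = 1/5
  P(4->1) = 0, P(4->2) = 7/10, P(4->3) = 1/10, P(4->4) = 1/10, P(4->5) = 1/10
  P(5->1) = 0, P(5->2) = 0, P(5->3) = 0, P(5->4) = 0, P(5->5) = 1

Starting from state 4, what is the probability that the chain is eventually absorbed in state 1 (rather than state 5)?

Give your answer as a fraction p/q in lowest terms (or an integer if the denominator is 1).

Let a_i = P(absorbed in 1 | start in state i).
Boundary conditions: a_1 = 1, a_5 = 0.
For each transient state i, a_i = sum_j P(i->j) * a_j:
  a_2 = 1/5*a_1 + 1/10*a_2 + 2/5*a_3 + 3/10*a_4 + 0*a_5
  a_3 = 1/10*a_1 + 0*a_2 + 3/5*a_3 + 1/10*a_4 + 1/5*a_5
  a_4 = 0*a_1 + 7/10*a_2 + 1/10*a_3 + 1/10*a_4 + 1/10*a_5

Substituting a_1 = 1 and a_5 = 0, rearrange to (I - Q) a = r where r[i] = P(i -> 1):
  [9/10, -2/5, -3/10] . (a_2, a_3, a_4) = 1/5
  [0, 2/5, -1/10] . (a_2, a_3, a_4) = 1/10
  [-7/10, -1/10, 9/10] . (a_2, a_3, a_4) = 0

Solving yields:
  a_2 = 109/203
  a_3 = 74/203
  a_4 = 93/203

Starting state is 4, so the absorption probability is a_4 = 93/203.

Answer: 93/203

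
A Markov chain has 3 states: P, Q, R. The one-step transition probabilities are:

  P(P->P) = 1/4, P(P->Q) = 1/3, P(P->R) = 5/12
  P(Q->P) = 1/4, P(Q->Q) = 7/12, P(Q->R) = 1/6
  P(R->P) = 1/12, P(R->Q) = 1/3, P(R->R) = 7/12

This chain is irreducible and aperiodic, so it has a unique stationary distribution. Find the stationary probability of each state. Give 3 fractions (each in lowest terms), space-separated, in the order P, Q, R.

Answer: 17/90 4/9 11/30

Derivation:
The stationary distribution satisfies pi = pi * P, i.e.:
  pi_P = 1/4*pi_P + 1/4*pi_Q + 1/12*pi_R
  pi_Q = 1/3*pi_P + 7/12*pi_Q + 1/3*pi_R
  pi_R = 5/12*pi_P + 1/6*pi_Q + 7/12*pi_R
with normalization: pi_P + pi_Q + pi_R = 1.

Using the first 2 balance equations plus normalization, the linear system A*pi = b is:
  [-3/4, 1/4, 1/12] . pi = 0
  [1/3, -5/12, 1/3] . pi = 0
  [1, 1, 1] . pi = 1

Solving yields:
  pi_P = 17/90
  pi_Q = 4/9
  pi_R = 11/30

Verification (pi * P):
  17/90*1/4 + 4/9*1/4 + 11/30*1/12 = 17/90 = pi_P  (ok)
  17/90*1/3 + 4/9*7/12 + 11/30*1/3 = 4/9 = pi_Q  (ok)
  17/90*5/12 + 4/9*1/6 + 11/30*7/12 = 11/30 = pi_R  (ok)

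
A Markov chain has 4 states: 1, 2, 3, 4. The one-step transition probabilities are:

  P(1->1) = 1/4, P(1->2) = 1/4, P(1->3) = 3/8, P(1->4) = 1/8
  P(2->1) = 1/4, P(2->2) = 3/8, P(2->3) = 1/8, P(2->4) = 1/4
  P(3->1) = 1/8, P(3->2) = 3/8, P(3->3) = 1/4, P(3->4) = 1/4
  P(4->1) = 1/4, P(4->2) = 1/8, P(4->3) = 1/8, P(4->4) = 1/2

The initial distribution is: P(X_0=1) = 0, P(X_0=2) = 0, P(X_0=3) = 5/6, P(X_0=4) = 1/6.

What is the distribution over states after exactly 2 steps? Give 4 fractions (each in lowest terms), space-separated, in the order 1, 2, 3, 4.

Answer: 85/384 109/384 73/384 39/128

Derivation:
Propagating the distribution step by step (d_{t+1} = d_t * P):
d_0 = (1=0, 2=0, 3=5/6, 4=1/6)
  d_1[1] = 0*1/4 + 0*1/4 + 5/6*1/8 + 1/6*1/4 = 7/48
  d_1[2] = 0*1/4 + 0*3/8 + 5/6*3/8 + 1/6*1/8 = 1/3
  d_1[3] = 0*3/8 + 0*1/8 + 5/6*1/4 + 1/6*1/8 = 11/48
  d_1[4] = 0*1/8 + 0*1/4 + 5/6*1/4 + 1/6*1/2 = 7/24
d_1 = (1=7/48, 2=1/3, 3=11/48, 4=7/24)
  d_2[1] = 7/48*1/4 + 1/3*1/4 + 11/48*1/8 + 7/24*1/4 = 85/384
  d_2[2] = 7/48*1/4 + 1/3*3/8 + 11/48*3/8 + 7/24*1/8 = 109/384
  d_2[3] = 7/48*3/8 + 1/3*1/8 + 11/48*1/4 + 7/24*1/8 = 73/384
  d_2[4] = 7/48*1/8 + 1/3*1/4 + 11/48*1/4 + 7/24*1/2 = 39/128
d_2 = (1=85/384, 2=109/384, 3=73/384, 4=39/128)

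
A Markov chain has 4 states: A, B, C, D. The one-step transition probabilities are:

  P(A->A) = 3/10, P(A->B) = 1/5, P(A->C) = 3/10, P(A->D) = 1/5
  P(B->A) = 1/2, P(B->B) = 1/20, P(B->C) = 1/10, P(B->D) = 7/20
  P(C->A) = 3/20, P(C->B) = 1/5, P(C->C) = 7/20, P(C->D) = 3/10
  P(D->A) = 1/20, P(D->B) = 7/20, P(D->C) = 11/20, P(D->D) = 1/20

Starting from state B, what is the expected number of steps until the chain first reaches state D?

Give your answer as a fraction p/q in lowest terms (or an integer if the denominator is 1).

Let h_i = expected steps to first reach D from state i.
Boundary: h_D = 0.
First-step equations for the other states:
  h_A = 1 + 3/10*h_A + 1/5*h_B + 3/10*h_C + 1/5*h_D
  h_B = 1 + 1/2*h_A + 1/20*h_B + 1/10*h_C + 7/20*h_D
  h_C = 1 + 3/20*h_A + 1/5*h_B + 7/20*h_C + 3/10*h_D

Substituting h_D = 0 and rearranging gives the linear system (I - Q) h = 1:
  [7/10, -1/5, -3/10] . (h_A, h_B, h_C) = 1
  [-1/2, 19/20, -1/10] . (h_A, h_B, h_C) = 1
  [-3/20, -1/5, 13/20] . (h_A, h_B, h_C) = 1

Solving yields:
  h_A = 437/111
  h_B = 388/111
  h_C = 391/111

Starting state is B, so the expected hitting time is h_B = 388/111.

Answer: 388/111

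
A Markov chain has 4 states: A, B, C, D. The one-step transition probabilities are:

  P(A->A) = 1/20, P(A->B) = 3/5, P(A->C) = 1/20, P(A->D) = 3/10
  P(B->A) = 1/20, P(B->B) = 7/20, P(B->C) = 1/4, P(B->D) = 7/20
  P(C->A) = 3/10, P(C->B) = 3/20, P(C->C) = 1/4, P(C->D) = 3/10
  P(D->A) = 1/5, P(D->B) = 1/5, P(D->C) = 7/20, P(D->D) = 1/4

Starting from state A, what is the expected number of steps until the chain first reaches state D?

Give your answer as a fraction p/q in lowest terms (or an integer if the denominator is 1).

Answer: 8720/2799

Derivation:
Let h_i = expected steps to first reach D from state i.
Boundary: h_D = 0.
First-step equations for the other states:
  h_A = 1 + 1/20*h_A + 3/5*h_B + 1/20*h_C + 3/10*h_D
  h_B = 1 + 1/20*h_A + 7/20*h_B + 1/4*h_C + 7/20*h_D
  h_C = 1 + 3/10*h_A + 3/20*h_B + 1/4*h_C + 3/10*h_D

Substituting h_D = 0 and rearranging gives the linear system (I - Q) h = 1:
  [19/20, -3/5, -1/20] . (h_A, h_B, h_C) = 1
  [-1/20, 13/20, -1/4] . (h_A, h_B, h_C) = 1
  [-3/10, -3/20, 3/4] . (h_A, h_B, h_C) = 1

Solving yields:
  h_A = 8720/2799
  h_B = 2800/933
  h_C = 8900/2799

Starting state is A, so the expected hitting time is h_A = 8720/2799.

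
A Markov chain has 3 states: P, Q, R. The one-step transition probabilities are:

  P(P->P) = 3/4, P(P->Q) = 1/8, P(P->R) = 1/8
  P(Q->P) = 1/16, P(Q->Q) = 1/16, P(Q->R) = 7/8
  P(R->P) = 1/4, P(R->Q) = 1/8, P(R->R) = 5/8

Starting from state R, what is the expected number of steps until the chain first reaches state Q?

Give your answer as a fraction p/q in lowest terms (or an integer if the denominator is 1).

Let h_i = expected steps to first reach Q from state i.
Boundary: h_Q = 0.
First-step equations for the other states:
  h_P = 1 + 3/4*h_P + 1/8*h_Q + 1/8*h_R
  h_R = 1 + 1/4*h_P + 1/8*h_Q + 5/8*h_R

Substituting h_Q = 0 and rearranging gives the linear system (I - Q) h = 1:
  [1/4, -1/8] . (h_P, h_R) = 1
  [-1/4, 3/8] . (h_P, h_R) = 1

Solving yields:
  h_P = 8
  h_R = 8

Starting state is R, so the expected hitting time is h_R = 8.

Answer: 8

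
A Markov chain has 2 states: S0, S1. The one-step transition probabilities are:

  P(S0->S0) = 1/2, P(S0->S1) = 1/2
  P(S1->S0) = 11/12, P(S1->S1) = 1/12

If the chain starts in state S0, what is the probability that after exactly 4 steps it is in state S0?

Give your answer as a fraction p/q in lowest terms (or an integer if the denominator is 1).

Answer: 2273/3456

Derivation:
Computing P^4 by repeated multiplication:
P^1 =
  S0: [1/2, 1/2]
  S1: [11/12, 1/12]
P^2 =
  S0: [17/24, 7/24]
  S1: [77/144, 67/144]
P^3 =
  S0: [179/288, 109/288]
  S1: [1199/1728, 529/1728]
P^4 =
  S0: [2273/3456, 1183/3456]
  S1: [13013/20736, 7723/20736]

(P^4)[S0 -> S0] = 2273/3456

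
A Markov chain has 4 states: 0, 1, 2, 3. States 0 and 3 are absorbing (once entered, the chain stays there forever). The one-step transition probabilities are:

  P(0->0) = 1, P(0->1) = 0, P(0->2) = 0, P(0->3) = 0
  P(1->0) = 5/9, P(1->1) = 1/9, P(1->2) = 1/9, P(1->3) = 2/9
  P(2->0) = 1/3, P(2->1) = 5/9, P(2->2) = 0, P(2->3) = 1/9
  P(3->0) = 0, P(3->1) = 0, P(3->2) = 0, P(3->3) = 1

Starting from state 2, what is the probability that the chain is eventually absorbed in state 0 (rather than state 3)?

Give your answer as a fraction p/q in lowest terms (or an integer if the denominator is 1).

Answer: 49/67

Derivation:
Let a_i = P(absorbed in 0 | start in state i).
Boundary conditions: a_0 = 1, a_3 = 0.
For each transient state i, a_i = sum_j P(i->j) * a_j:
  a_1 = 5/9*a_0 + 1/9*a_1 + 1/9*a_2 + 2/9*a_3
  a_2 = 1/3*a_0 + 5/9*a_1 + 0*a_2 + 1/9*a_3

Substituting a_0 = 1 and a_3 = 0, rearrange to (I - Q) a = r where r[i] = P(i -> 0):
  [8/9, -1/9] . (a_1, a_2) = 5/9
  [-5/9, 1] . (a_1, a_2) = 1/3

Solving yields:
  a_1 = 48/67
  a_2 = 49/67

Starting state is 2, so the absorption probability is a_2 = 49/67.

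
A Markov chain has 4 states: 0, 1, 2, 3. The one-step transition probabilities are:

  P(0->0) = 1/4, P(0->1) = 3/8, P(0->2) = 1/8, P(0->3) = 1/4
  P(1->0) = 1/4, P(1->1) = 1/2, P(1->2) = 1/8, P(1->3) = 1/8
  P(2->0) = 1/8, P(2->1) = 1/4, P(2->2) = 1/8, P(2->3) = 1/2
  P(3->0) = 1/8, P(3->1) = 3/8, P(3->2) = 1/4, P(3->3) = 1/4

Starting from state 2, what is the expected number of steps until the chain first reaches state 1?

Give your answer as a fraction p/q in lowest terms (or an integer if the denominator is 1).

Let h_i = expected steps to first reach 1 from state i.
Boundary: h_1 = 0.
First-step equations for the other states:
  h_0 = 1 + 1/4*h_0 + 3/8*h_1 + 1/8*h_2 + 1/4*h_3
  h_2 = 1 + 1/8*h_0 + 1/4*h_1 + 1/8*h_2 + 1/2*h_3
  h_3 = 1 + 1/8*h_0 + 3/8*h_1 + 1/4*h_2 + 1/4*h_3

Substituting h_1 = 0 and rearranging gives the linear system (I - Q) h = 1:
  [3/4, -1/8, -1/4] . (h_0, h_2, h_3) = 1
  [-1/8, 7/8, -1/2] . (h_0, h_2, h_3) = 1
  [-1/8, -1/4, 3/4] . (h_0, h_2, h_3) = 1

Solving yields:
  h_0 = 31/11
  h_2 = 35/11
  h_3 = 63/22

Starting state is 2, so the expected hitting time is h_2 = 35/11.

Answer: 35/11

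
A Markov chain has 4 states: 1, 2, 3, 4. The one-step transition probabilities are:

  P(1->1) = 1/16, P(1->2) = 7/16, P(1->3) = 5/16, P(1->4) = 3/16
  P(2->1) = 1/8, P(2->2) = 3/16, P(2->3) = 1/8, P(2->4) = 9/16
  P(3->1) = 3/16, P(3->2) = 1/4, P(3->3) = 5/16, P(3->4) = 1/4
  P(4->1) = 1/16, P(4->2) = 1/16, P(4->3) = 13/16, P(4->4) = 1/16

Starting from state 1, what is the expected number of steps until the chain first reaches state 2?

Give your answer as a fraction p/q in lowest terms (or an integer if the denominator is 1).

Answer: 224/65

Derivation:
Let h_i = expected steps to first reach 2 from state i.
Boundary: h_2 = 0.
First-step equations for the other states:
  h_1 = 1 + 1/16*h_1 + 7/16*h_2 + 5/16*h_3 + 3/16*h_4
  h_3 = 1 + 3/16*h_1 + 1/4*h_2 + 5/16*h_3 + 1/4*h_4
  h_4 = 1 + 1/16*h_1 + 1/16*h_2 + 13/16*h_3 + 1/16*h_4

Substituting h_2 = 0 and rearranging gives the linear system (I - Q) h = 1:
  [15/16, -5/16, -3/16] . (h_1, h_3, h_4) = 1
  [-3/16, 11/16, -1/4] . (h_1, h_3, h_4) = 1
  [-1/16, -13/16, 15/16] . (h_1, h_3, h_4) = 1

Solving yields:
  h_1 = 224/65
  h_3 = 272/65
  h_4 = 64/13

Starting state is 1, so the expected hitting time is h_1 = 224/65.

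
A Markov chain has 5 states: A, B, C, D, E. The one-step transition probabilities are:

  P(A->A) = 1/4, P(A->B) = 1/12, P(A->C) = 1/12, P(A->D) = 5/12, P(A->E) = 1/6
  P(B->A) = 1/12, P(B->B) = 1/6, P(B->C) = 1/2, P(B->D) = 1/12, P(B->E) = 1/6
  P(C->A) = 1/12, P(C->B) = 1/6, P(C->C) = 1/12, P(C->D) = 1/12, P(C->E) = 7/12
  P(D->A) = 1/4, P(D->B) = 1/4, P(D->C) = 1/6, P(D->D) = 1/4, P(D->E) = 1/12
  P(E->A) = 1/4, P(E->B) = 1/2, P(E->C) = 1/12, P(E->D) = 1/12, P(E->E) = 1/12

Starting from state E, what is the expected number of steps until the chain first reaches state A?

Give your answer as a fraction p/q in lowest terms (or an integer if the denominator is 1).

Let h_i = expected steps to first reach A from state i.
Boundary: h_A = 0.
First-step equations for the other states:
  h_B = 1 + 1/12*h_A + 1/6*h_B + 1/2*h_C + 1/12*h_D + 1/6*h_E
  h_C = 1 + 1/12*h_A + 1/6*h_B + 1/12*h_C + 1/12*h_D + 7/12*h_E
  h_D = 1 + 1/4*h_A + 1/4*h_B + 1/6*h_C + 1/4*h_D + 1/12*h_E
  h_E = 1 + 1/4*h_A + 1/2*h_B + 1/12*h_C + 1/12*h_D + 1/12*h_E

Substituting h_A = 0 and rearranging gives the linear system (I - Q) h = 1:
  [5/6, -1/2, -1/12, -1/6] . (h_B, h_C, h_D, h_E) = 1
  [-1/6, 11/12, -1/12, -7/12] . (h_B, h_C, h_D, h_E) = 1
  [-1/4, -1/6, 3/4, -1/12] . (h_B, h_C, h_D, h_E) = 1
  [-1/2, -1/12, -1/12, 11/12] . (h_B, h_C, h_D, h_E) = 1

Solving yields:
  h_B = 1640/231
  h_C = 4720/693
  h_D = 4084/693
  h_E = 4240/693

Starting state is E, so the expected hitting time is h_E = 4240/693.

Answer: 4240/693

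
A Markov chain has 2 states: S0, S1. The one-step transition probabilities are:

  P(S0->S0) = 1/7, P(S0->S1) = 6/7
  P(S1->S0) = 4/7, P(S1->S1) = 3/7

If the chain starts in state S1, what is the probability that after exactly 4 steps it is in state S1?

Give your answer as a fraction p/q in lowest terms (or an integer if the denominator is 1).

Computing P^4 by repeated multiplication:
P^1 =
  S0: [1/7, 6/7]
  S1: [4/7, 3/7]
P^2 =
  S0: [25/49, 24/49]
  S1: [16/49, 33/49]
P^3 =
  S0: [121/343, 222/343]
  S1: [148/343, 195/343]
P^4 =
  S0: [1009/2401, 1392/2401]
  S1: [928/2401, 1473/2401]

(P^4)[S1 -> S1] = 1473/2401

Answer: 1473/2401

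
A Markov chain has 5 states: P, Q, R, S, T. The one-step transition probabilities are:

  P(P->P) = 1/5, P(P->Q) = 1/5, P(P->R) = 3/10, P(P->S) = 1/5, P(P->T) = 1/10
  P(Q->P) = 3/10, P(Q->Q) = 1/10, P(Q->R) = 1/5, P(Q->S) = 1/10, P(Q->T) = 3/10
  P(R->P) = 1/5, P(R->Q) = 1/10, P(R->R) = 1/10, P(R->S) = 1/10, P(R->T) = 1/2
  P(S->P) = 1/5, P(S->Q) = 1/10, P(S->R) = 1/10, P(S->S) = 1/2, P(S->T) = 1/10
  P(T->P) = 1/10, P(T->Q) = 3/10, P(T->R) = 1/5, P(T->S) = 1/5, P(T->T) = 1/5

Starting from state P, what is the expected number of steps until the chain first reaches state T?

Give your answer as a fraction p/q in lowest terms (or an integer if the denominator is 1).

Answer: 4430/921

Derivation:
Let h_i = expected steps to first reach T from state i.
Boundary: h_T = 0.
First-step equations for the other states:
  h_P = 1 + 1/5*h_P + 1/5*h_Q + 3/10*h_R + 1/5*h_S + 1/10*h_T
  h_Q = 1 + 3/10*h_P + 1/10*h_Q + 1/5*h_R + 1/10*h_S + 3/10*h_T
  h_R = 1 + 1/5*h_P + 1/10*h_Q + 1/10*h_R + 1/10*h_S + 1/2*h_T
  h_S = 1 + 1/5*h_P + 1/10*h_Q + 1/10*h_R + 1/2*h_S + 1/10*h_T

Substituting h_T = 0 and rearranging gives the linear system (I - Q) h = 1:
  [4/5, -1/5, -3/10, -1/5] . (h_P, h_Q, h_R, h_S) = 1
  [-3/10, 9/10, -1/5, -1/10] . (h_P, h_Q, h_R, h_S) = 1
  [-1/5, -1/10, 9/10, -1/10] . (h_P, h_Q, h_R, h_S) = 1
  [-1/5, -1/10, -1/10, 1/2] . (h_P, h_Q, h_R, h_S) = 1

Solving yields:
  h_P = 4430/921
  h_Q = 3710/921
  h_R = 990/307
  h_S = 1650/307

Starting state is P, so the expected hitting time is h_P = 4430/921.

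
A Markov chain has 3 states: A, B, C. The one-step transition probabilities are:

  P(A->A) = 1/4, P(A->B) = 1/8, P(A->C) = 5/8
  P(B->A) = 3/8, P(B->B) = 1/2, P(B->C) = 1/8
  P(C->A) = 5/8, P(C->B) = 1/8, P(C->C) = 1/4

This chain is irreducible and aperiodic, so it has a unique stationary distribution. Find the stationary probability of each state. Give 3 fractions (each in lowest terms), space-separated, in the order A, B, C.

The stationary distribution satisfies pi = pi * P, i.e.:
  pi_A = 1/4*pi_A + 3/8*pi_B + 5/8*pi_C
  pi_B = 1/8*pi_A + 1/2*pi_B + 1/8*pi_C
  pi_C = 5/8*pi_A + 1/8*pi_B + 1/4*pi_C
with normalization: pi_A + pi_B + pi_C = 1.

Using the first 2 balance equations plus normalization, the linear system A*pi = b is:
  [-3/4, 3/8, 5/8] . pi = 0
  [1/8, -1/2, 1/8] . pi = 0
  [1, 1, 1] . pi = 1

Solving yields:
  pi_A = 23/55
  pi_B = 1/5
  pi_C = 21/55

Verification (pi * P):
  23/55*1/4 + 1/5*3/8 + 21/55*5/8 = 23/55 = pi_A  (ok)
  23/55*1/8 + 1/5*1/2 + 21/55*1/8 = 1/5 = pi_B  (ok)
  23/55*5/8 + 1/5*1/8 + 21/55*1/4 = 21/55 = pi_C  (ok)

Answer: 23/55 1/5 21/55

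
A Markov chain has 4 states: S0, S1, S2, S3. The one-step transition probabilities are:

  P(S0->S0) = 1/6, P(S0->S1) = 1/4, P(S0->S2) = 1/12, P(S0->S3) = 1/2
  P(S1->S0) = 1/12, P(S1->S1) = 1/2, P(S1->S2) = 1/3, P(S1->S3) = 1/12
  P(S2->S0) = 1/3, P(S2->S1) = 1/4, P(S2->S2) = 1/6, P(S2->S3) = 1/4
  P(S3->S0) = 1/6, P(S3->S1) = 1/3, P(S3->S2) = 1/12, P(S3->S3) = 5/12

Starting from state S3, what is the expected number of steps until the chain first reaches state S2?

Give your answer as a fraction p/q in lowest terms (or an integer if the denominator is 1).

Answer: 1428/257

Derivation:
Let h_i = expected steps to first reach S2 from state i.
Boundary: h_S2 = 0.
First-step equations for the other states:
  h_S0 = 1 + 1/6*h_S0 + 1/4*h_S1 + 1/12*h_S2 + 1/2*h_S3
  h_S1 = 1 + 1/12*h_S0 + 1/2*h_S1 + 1/3*h_S2 + 1/12*h_S3
  h_S3 = 1 + 1/6*h_S0 + 1/3*h_S1 + 1/12*h_S2 + 5/12*h_S3

Substituting h_S2 = 0 and rearranging gives the linear system (I - Q) h = 1:
  [5/6, -1/4, -1/2] . (h_S0, h_S1, h_S3) = 1
  [-1/12, 1/2, -1/12] . (h_S0, h_S1, h_S3) = 1
  [-1/6, -1/3, 7/12] . (h_S0, h_S1, h_S3) = 1

Solving yields:
  h_S0 = 1464/257
  h_S1 = 996/257
  h_S3 = 1428/257

Starting state is S3, so the expected hitting time is h_S3 = 1428/257.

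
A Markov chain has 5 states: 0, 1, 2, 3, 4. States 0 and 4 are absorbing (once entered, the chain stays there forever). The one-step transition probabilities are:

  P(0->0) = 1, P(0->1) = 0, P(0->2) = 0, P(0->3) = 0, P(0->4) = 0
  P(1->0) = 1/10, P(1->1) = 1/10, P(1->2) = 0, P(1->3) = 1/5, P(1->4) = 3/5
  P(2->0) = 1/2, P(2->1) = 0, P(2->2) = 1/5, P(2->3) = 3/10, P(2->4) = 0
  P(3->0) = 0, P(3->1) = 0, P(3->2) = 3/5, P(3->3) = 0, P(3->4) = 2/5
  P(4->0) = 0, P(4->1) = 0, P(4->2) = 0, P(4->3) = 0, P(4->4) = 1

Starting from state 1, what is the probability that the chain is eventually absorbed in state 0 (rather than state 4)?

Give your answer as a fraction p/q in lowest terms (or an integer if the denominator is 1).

Let a_i = P(absorbed in 0 | start in state i).
Boundary conditions: a_0 = 1, a_4 = 0.
For each transient state i, a_i = sum_j P(i->j) * a_j:
  a_1 = 1/10*a_0 + 1/10*a_1 + 0*a_2 + 1/5*a_3 + 3/5*a_4
  a_2 = 1/2*a_0 + 0*a_1 + 1/5*a_2 + 3/10*a_3 + 0*a_4
  a_3 = 0*a_0 + 0*a_1 + 3/5*a_2 + 0*a_3 + 2/5*a_4

Substituting a_0 = 1 and a_4 = 0, rearrange to (I - Q) a = r where r[i] = P(i -> 0):
  [9/10, 0, -1/5] . (a_1, a_2, a_3) = 1/10
  [0, 4/5, -3/10] . (a_1, a_2, a_3) = 1/2
  [0, -3/5, 1] . (a_1, a_2, a_3) = 0

Solving yields:
  a_1 = 61/279
  a_2 = 25/31
  a_3 = 15/31

Starting state is 1, so the absorption probability is a_1 = 61/279.

Answer: 61/279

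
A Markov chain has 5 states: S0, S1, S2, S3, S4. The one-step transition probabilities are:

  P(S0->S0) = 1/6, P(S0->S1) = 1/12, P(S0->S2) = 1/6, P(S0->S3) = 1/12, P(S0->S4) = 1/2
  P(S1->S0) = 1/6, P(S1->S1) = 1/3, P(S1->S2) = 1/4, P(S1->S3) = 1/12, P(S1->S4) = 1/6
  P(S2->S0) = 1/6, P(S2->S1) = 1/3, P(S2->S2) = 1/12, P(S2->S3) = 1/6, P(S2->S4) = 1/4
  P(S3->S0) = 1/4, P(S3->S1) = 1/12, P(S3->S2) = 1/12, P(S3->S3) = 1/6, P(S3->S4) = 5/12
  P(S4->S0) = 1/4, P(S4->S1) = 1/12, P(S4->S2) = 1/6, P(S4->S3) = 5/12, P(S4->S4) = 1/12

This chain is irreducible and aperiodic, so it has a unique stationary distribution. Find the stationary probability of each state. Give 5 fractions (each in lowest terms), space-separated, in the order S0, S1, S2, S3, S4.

Answer: 4502/21771 3511/21771 364/2419 4465/21771 6017/21771

Derivation:
The stationary distribution satisfies pi = pi * P, i.e.:
  pi_S0 = 1/6*pi_S0 + 1/6*pi_S1 + 1/6*pi_S2 + 1/4*pi_S3 + 1/4*pi_S4
  pi_S1 = 1/12*pi_S0 + 1/3*pi_S1 + 1/3*pi_S2 + 1/12*pi_S3 + 1/12*pi_S4
  pi_S2 = 1/6*pi_S0 + 1/4*pi_S1 + 1/12*pi_S2 + 1/12*pi_S3 + 1/6*pi_S4
  pi_S3 = 1/12*pi_S0 + 1/12*pi_S1 + 1/6*pi_S2 + 1/6*pi_S3 + 5/12*pi_S4
  pi_S4 = 1/2*pi_S0 + 1/6*pi_S1 + 1/4*pi_S2 + 5/12*pi_S3 + 1/12*pi_S4
with normalization: pi_S0 + pi_S1 + pi_S2 + pi_S3 + pi_S4 = 1.

Using the first 4 balance equations plus normalization, the linear system A*pi = b is:
  [-5/6, 1/6, 1/6, 1/4, 1/4] . pi = 0
  [1/12, -2/3, 1/3, 1/12, 1/12] . pi = 0
  [1/6, 1/4, -11/12, 1/12, 1/6] . pi = 0
  [1/12, 1/12, 1/6, -5/6, 5/12] . pi = 0
  [1, 1, 1, 1, 1] . pi = 1

Solving yields:
  pi_S0 = 4502/21771
  pi_S1 = 3511/21771
  pi_S2 = 364/2419
  pi_S3 = 4465/21771
  pi_S4 = 6017/21771

Verification (pi * P):
  4502/21771*1/6 + 3511/21771*1/6 + 364/2419*1/6 + 4465/21771*1/4 + 6017/21771*1/4 = 4502/21771 = pi_S0  (ok)
  4502/21771*1/12 + 3511/21771*1/3 + 364/2419*1/3 + 4465/21771*1/12 + 6017/21771*1/12 = 3511/21771 = pi_S1  (ok)
  4502/21771*1/6 + 3511/21771*1/4 + 364/2419*1/12 + 4465/21771*1/12 + 6017/21771*1/6 = 364/2419 = pi_S2  (ok)
  4502/21771*1/12 + 3511/21771*1/12 + 364/2419*1/6 + 4465/21771*1/6 + 6017/21771*5/12 = 4465/21771 = pi_S3  (ok)
  4502/21771*1/2 + 3511/21771*1/6 + 364/2419*1/4 + 4465/21771*5/12 + 6017/21771*1/12 = 6017/21771 = pi_S4  (ok)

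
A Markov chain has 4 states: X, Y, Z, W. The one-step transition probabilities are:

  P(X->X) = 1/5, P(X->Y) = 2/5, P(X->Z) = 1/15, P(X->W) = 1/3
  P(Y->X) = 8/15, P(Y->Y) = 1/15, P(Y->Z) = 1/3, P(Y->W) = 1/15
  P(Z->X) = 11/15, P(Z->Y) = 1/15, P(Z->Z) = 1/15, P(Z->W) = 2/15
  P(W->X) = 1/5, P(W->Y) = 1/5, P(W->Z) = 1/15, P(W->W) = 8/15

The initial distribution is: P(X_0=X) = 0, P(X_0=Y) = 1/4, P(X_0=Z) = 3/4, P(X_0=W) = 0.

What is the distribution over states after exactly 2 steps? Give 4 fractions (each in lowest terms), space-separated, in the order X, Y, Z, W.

Answer: 22/75 31/100 19/225 281/900

Derivation:
Propagating the distribution step by step (d_{t+1} = d_t * P):
d_0 = (X=0, Y=1/4, Z=3/4, W=0)
  d_1[X] = 0*1/5 + 1/4*8/15 + 3/4*11/15 + 0*1/5 = 41/60
  d_1[Y] = 0*2/5 + 1/4*1/15 + 3/4*1/15 + 0*1/5 = 1/15
  d_1[Z] = 0*1/15 + 1/4*1/3 + 3/4*1/15 + 0*1/15 = 2/15
  d_1[W] = 0*1/3 + 1/4*1/15 + 3/4*2/15 + 0*8/15 = 7/60
d_1 = (X=41/60, Y=1/15, Z=2/15, W=7/60)
  d_2[X] = 41/60*1/5 + 1/15*8/15 + 2/15*11/15 + 7/60*1/5 = 22/75
  d_2[Y] = 41/60*2/5 + 1/15*1/15 + 2/15*1/15 + 7/60*1/5 = 31/100
  d_2[Z] = 41/60*1/15 + 1/15*1/3 + 2/15*1/15 + 7/60*1/15 = 19/225
  d_2[W] = 41/60*1/3 + 1/15*1/15 + 2/15*2/15 + 7/60*8/15 = 281/900
d_2 = (X=22/75, Y=31/100, Z=19/225, W=281/900)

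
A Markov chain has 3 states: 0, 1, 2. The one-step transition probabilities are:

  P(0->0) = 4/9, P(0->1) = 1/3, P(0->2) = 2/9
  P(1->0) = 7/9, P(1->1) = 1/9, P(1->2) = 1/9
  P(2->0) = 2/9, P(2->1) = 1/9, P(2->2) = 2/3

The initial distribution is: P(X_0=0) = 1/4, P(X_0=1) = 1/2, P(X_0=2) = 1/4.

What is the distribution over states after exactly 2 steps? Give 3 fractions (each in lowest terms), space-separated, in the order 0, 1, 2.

Propagating the distribution step by step (d_{t+1} = d_t * P):
d_0 = (0=1/4, 1=1/2, 2=1/4)
  d_1[0] = 1/4*4/9 + 1/2*7/9 + 1/4*2/9 = 5/9
  d_1[1] = 1/4*1/3 + 1/2*1/9 + 1/4*1/9 = 1/6
  d_1[2] = 1/4*2/9 + 1/2*1/9 + 1/4*2/3 = 5/18
d_1 = (0=5/9, 1=1/6, 2=5/18)
  d_2[0] = 5/9*4/9 + 1/6*7/9 + 5/18*2/9 = 71/162
  d_2[1] = 5/9*1/3 + 1/6*1/9 + 5/18*1/9 = 19/81
  d_2[2] = 5/9*2/9 + 1/6*1/9 + 5/18*2/3 = 53/162
d_2 = (0=71/162, 1=19/81, 2=53/162)

Answer: 71/162 19/81 53/162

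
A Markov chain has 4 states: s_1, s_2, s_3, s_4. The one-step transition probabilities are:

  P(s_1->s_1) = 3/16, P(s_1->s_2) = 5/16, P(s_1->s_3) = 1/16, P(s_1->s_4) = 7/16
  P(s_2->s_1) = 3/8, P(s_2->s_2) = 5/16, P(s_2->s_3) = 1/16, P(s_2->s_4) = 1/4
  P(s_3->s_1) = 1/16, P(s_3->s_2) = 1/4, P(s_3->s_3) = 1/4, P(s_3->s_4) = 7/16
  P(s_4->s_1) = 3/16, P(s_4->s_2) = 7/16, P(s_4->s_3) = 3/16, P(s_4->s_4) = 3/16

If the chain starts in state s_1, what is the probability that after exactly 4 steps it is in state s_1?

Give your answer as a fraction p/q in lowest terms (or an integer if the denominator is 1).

Computing P^4 by repeated multiplication:
P^1 =
  s_1: [3/16, 5/16, 1/16, 7/16]
  s_2: [3/8, 5/16, 1/16, 1/4]
  s_3: [1/16, 1/4, 1/4, 7/16]
  s_4: [3/16, 7/16, 3/16, 3/16]
P^2 =
  s_1: [61/256, 93/256, 33/256, 69/256]
  s_2: [61/256, 87/256, 27/256, 81/256]
  s_3: [13/64, 45/128, 21/128, 9/32]
  s_4: [63/256, 83/256, 31/256, 79/256]
P^3 =
  s_1: [981/4096, 1385/4096, 493/4096, 1237/4096]
  s_2: [975/4096, 1415/4096, 499/4096, 1207/4096]
  s_3: [477/2048, 691/2048, 263/2048, 617/2048]
  s_4: [955/4096, 1407/4096, 507/4096, 1227/4096]
P^4 =
  s_1: [15457/65536, 22461/65536, 8049/65536, 19569/65536]
  s_2: [15535/65536, 22395/65536, 8007/65536, 19599/65536]
  s_3: [7691/32768, 11211/32768, 4071/32768, 9795/32768]
  s_4: [15495/65536, 22427/65536, 8071/65536, 19543/65536]

(P^4)[s_1 -> s_1] = 15457/65536

Answer: 15457/65536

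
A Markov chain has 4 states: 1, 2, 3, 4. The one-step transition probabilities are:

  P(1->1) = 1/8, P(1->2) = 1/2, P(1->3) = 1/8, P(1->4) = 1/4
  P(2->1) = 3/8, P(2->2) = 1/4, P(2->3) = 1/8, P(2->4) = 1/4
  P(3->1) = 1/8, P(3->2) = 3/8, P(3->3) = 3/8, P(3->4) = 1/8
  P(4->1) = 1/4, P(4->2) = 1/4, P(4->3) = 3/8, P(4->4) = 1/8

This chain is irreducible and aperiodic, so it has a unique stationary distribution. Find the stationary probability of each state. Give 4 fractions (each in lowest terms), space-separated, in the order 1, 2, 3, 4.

Answer: 131/560 27/80 13/56 11/56

Derivation:
The stationary distribution satisfies pi = pi * P, i.e.:
  pi_1 = 1/8*pi_1 + 3/8*pi_2 + 1/8*pi_3 + 1/4*pi_4
  pi_2 = 1/2*pi_1 + 1/4*pi_2 + 3/8*pi_3 + 1/4*pi_4
  pi_3 = 1/8*pi_1 + 1/8*pi_2 + 3/8*pi_3 + 3/8*pi_4
  pi_4 = 1/4*pi_1 + 1/4*pi_2 + 1/8*pi_3 + 1/8*pi_4
with normalization: pi_1 + pi_2 + pi_3 + pi_4 = 1.

Using the first 3 balance equations plus normalization, the linear system A*pi = b is:
  [-7/8, 3/8, 1/8, 1/4] . pi = 0
  [1/2, -3/4, 3/8, 1/4] . pi = 0
  [1/8, 1/8, -5/8, 3/8] . pi = 0
  [1, 1, 1, 1] . pi = 1

Solving yields:
  pi_1 = 131/560
  pi_2 = 27/80
  pi_3 = 13/56
  pi_4 = 11/56

Verification (pi * P):
  131/560*1/8 + 27/80*3/8 + 13/56*1/8 + 11/56*1/4 = 131/560 = pi_1  (ok)
  131/560*1/2 + 27/80*1/4 + 13/56*3/8 + 11/56*1/4 = 27/80 = pi_2  (ok)
  131/560*1/8 + 27/80*1/8 + 13/56*3/8 + 11/56*3/8 = 13/56 = pi_3  (ok)
  131/560*1/4 + 27/80*1/4 + 13/56*1/8 + 11/56*1/8 = 11/56 = pi_4  (ok)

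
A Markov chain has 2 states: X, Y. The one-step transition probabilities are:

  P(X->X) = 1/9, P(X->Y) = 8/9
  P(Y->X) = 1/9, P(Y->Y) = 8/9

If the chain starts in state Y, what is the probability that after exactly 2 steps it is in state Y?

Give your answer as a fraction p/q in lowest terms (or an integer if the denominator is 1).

Computing P^2 by repeated multiplication:
P^1 =
  X: [1/9, 8/9]
  Y: [1/9, 8/9]
P^2 =
  X: [1/9, 8/9]
  Y: [1/9, 8/9]

(P^2)[Y -> Y] = 8/9

Answer: 8/9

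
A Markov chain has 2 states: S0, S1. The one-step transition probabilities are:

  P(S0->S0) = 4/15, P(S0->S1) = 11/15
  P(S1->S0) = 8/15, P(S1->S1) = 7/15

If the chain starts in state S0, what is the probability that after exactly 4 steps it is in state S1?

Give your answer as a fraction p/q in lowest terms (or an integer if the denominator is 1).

Computing P^4 by repeated multiplication:
P^1 =
  S0: [4/15, 11/15]
  S1: [8/15, 7/15]
P^2 =
  S0: [104/225, 121/225]
  S1: [88/225, 137/225]
P^3 =
  S0: [1384/3375, 1991/3375]
  S1: [1448/3375, 1927/3375]
P^4 =
  S0: [21464/50625, 29161/50625]
  S1: [21208/50625, 29417/50625]

(P^4)[S0 -> S1] = 29161/50625

Answer: 29161/50625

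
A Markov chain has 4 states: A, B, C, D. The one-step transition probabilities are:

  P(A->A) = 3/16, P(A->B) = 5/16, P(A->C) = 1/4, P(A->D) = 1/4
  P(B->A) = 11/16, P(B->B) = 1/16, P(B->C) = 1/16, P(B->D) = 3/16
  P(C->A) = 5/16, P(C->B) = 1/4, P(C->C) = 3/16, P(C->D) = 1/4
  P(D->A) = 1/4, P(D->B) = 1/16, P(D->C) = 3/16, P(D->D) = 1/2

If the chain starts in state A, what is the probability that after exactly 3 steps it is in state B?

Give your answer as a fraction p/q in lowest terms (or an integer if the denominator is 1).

Answer: 779/4096

Derivation:
Computing P^3 by repeated multiplication:
P^1 =
  A: [3/16, 5/16, 1/4, 1/4]
  B: [11/16, 1/16, 1/16, 3/16]
  C: [5/16, 1/4, 3/16, 1/4]
  D: [1/4, 1/16, 3/16, 1/2]
P^2 =
  A: [25/64, 5/32, 41/256, 75/256]
  B: [61/256, 63/256, 57/256, 75/256]
  C: [45/128, 45/256, 45/256, 19/64]
  D: [35/128, 41/256, 25/128, 95/256]
P^3 =
  A: [1245/4096, 779/4096, 197/1024, 321/1024]
  B: [1461/4096, 671/4096, 703/4096, 1261/4096]
  C: [647/2048, 751/4096, 3/16, 1283/4096]
  D: [1291/4096, 343/2048, 189/1024, 1363/4096]

(P^3)[A -> B] = 779/4096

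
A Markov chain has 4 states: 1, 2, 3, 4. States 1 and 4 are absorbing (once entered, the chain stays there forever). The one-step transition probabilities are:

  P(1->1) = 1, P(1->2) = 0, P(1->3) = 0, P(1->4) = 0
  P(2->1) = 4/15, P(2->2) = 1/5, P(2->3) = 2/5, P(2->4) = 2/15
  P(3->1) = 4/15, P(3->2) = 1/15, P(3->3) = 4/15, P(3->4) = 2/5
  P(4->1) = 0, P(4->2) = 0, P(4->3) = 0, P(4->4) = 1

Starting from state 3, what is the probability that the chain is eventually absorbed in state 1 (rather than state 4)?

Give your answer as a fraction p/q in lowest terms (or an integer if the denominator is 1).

Let a_i = P(absorbed in 1 | start in state i).
Boundary conditions: a_1 = 1, a_4 = 0.
For each transient state i, a_i = sum_j P(i->j) * a_j:
  a_2 = 4/15*a_1 + 1/5*a_2 + 2/5*a_3 + 2/15*a_4
  a_3 = 4/15*a_1 + 1/15*a_2 + 4/15*a_3 + 2/5*a_4

Substituting a_1 = 1 and a_4 = 0, rearrange to (I - Q) a = r where r[i] = P(i -> 1):
  [4/5, -2/5] . (a_2, a_3) = 4/15
  [-1/15, 11/15] . (a_2, a_3) = 4/15

Solving yields:
  a_2 = 34/63
  a_3 = 26/63

Starting state is 3, so the absorption probability is a_3 = 26/63.

Answer: 26/63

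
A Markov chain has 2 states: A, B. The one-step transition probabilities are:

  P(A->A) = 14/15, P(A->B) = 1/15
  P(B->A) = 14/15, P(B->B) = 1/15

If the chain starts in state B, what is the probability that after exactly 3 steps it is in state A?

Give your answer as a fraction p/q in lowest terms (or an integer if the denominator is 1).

Answer: 14/15

Derivation:
Computing P^3 by repeated multiplication:
P^1 =
  A: [14/15, 1/15]
  B: [14/15, 1/15]
P^2 =
  A: [14/15, 1/15]
  B: [14/15, 1/15]
P^3 =
  A: [14/15, 1/15]
  B: [14/15, 1/15]

(P^3)[B -> A] = 14/15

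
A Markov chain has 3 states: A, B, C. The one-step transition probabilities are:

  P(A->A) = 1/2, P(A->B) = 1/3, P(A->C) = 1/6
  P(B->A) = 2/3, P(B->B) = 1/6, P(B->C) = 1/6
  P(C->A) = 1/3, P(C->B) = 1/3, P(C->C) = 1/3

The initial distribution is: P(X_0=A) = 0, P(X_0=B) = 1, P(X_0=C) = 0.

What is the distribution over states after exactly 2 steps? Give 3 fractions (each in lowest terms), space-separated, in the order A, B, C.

Answer: 1/2 11/36 7/36

Derivation:
Propagating the distribution step by step (d_{t+1} = d_t * P):
d_0 = (A=0, B=1, C=0)
  d_1[A] = 0*1/2 + 1*2/3 + 0*1/3 = 2/3
  d_1[B] = 0*1/3 + 1*1/6 + 0*1/3 = 1/6
  d_1[C] = 0*1/6 + 1*1/6 + 0*1/3 = 1/6
d_1 = (A=2/3, B=1/6, C=1/6)
  d_2[A] = 2/3*1/2 + 1/6*2/3 + 1/6*1/3 = 1/2
  d_2[B] = 2/3*1/3 + 1/6*1/6 + 1/6*1/3 = 11/36
  d_2[C] = 2/3*1/6 + 1/6*1/6 + 1/6*1/3 = 7/36
d_2 = (A=1/2, B=11/36, C=7/36)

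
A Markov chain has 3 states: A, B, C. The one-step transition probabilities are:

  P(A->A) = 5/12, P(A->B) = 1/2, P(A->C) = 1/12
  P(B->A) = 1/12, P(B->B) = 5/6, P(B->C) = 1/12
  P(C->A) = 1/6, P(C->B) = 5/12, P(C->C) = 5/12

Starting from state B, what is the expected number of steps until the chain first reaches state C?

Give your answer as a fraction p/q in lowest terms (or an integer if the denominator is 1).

Let h_i = expected steps to first reach C from state i.
Boundary: h_C = 0.
First-step equations for the other states:
  h_A = 1 + 5/12*h_A + 1/2*h_B + 1/12*h_C
  h_B = 1 + 1/12*h_A + 5/6*h_B + 1/12*h_C

Substituting h_C = 0 and rearranging gives the linear system (I - Q) h = 1:
  [7/12, -1/2] . (h_A, h_B) = 1
  [-1/12, 1/6] . (h_A, h_B) = 1

Solving yields:
  h_A = 12
  h_B = 12

Starting state is B, so the expected hitting time is h_B = 12.

Answer: 12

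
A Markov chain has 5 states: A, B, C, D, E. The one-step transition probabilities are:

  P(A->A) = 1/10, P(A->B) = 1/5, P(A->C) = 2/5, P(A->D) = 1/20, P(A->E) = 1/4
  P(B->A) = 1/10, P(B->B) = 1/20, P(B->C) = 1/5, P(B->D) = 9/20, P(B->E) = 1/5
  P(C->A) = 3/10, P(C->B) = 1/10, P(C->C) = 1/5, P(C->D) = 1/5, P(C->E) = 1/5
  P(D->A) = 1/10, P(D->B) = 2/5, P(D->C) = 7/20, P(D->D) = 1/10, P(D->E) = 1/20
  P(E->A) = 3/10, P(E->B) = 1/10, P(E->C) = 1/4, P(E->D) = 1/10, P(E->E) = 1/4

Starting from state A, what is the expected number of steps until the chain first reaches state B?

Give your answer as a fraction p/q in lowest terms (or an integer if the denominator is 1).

Answer: 45910/7843

Derivation:
Let h_i = expected steps to first reach B from state i.
Boundary: h_B = 0.
First-step equations for the other states:
  h_A = 1 + 1/10*h_A + 1/5*h_B + 2/5*h_C + 1/20*h_D + 1/4*h_E
  h_C = 1 + 3/10*h_A + 1/10*h_B + 1/5*h_C + 1/5*h_D + 1/5*h_E
  h_D = 1 + 1/10*h_A + 2/5*h_B + 7/20*h_C + 1/10*h_D + 1/20*h_E
  h_E = 1 + 3/10*h_A + 1/10*h_B + 1/4*h_C + 1/10*h_D + 1/4*h_E

Substituting h_B = 0 and rearranging gives the linear system (I - Q) h = 1:
  [9/10, -2/5, -1/20, -1/4] . (h_A, h_C, h_D, h_E) = 1
  [-3/10, 4/5, -1/5, -1/5] . (h_A, h_C, h_D, h_E) = 1
  [-1/10, -7/20, 9/10, -1/20] . (h_A, h_C, h_D, h_E) = 1
  [-3/10, -1/4, -1/10, 3/4] . (h_A, h_C, h_D, h_E) = 1

Solving yields:
  h_A = 45910/7843
  h_C = 48260/7843
  h_D = 1140/253
  h_E = 49620/7843

Starting state is A, so the expected hitting time is h_A = 45910/7843.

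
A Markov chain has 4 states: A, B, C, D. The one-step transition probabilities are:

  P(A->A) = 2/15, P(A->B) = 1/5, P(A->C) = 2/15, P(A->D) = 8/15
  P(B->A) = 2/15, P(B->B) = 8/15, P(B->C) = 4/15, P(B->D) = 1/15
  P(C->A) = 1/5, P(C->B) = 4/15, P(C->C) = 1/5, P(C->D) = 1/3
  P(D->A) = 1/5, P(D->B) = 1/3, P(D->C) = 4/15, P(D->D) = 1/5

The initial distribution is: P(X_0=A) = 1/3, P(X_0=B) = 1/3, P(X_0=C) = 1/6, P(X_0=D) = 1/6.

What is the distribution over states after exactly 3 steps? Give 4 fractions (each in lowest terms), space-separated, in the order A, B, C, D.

Answer: 3329/20250 299/810 4637/20250 1603/6750

Derivation:
Propagating the distribution step by step (d_{t+1} = d_t * P):
d_0 = (A=1/3, B=1/3, C=1/6, D=1/6)
  d_1[A] = 1/3*2/15 + 1/3*2/15 + 1/6*1/5 + 1/6*1/5 = 7/45
  d_1[B] = 1/3*1/5 + 1/3*8/15 + 1/6*4/15 + 1/6*1/3 = 31/90
  d_1[C] = 1/3*2/15 + 1/3*4/15 + 1/6*1/5 + 1/6*4/15 = 19/90
  d_1[D] = 1/3*8/15 + 1/3*1/15 + 1/6*1/3 + 1/6*1/5 = 13/45
d_1 = (A=7/45, B=31/90, C=19/90, D=13/45)
  d_2[A] = 7/45*2/15 + 31/90*2/15 + 19/90*1/5 + 13/45*1/5 = 1/6
  d_2[B] = 7/45*1/5 + 31/90*8/15 + 19/90*4/15 + 13/45*1/3 = 248/675
  d_2[C] = 7/45*2/15 + 31/90*4/15 + 19/90*1/5 + 13/45*4/15 = 313/1350
  d_2[D] = 7/45*8/15 + 31/90*1/15 + 19/90*1/3 + 13/45*1/5 = 158/675
d_2 = (A=1/6, B=248/675, C=313/1350, D=158/675)
  d_3[A] = 1/6*2/15 + 248/675*2/15 + 313/1350*1/5 + 158/675*1/5 = 3329/20250
  d_3[B] = 1/6*1/5 + 248/675*8/15 + 313/1350*4/15 + 158/675*1/3 = 299/810
  d_3[C] = 1/6*2/15 + 248/675*4/15 + 313/1350*1/5 + 158/675*4/15 = 4637/20250
  d_3[D] = 1/6*8/15 + 248/675*1/15 + 313/1350*1/3 + 158/675*1/5 = 1603/6750
d_3 = (A=3329/20250, B=299/810, C=4637/20250, D=1603/6750)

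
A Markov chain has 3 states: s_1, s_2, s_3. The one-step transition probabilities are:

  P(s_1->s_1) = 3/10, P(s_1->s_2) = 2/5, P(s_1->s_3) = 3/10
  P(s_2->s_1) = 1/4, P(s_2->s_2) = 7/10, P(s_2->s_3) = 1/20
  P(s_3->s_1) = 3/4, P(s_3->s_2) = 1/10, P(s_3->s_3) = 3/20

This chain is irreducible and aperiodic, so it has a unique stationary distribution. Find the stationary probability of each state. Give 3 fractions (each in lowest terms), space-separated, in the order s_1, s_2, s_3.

The stationary distribution satisfies pi = pi * P, i.e.:
  pi_s_1 = 3/10*pi_s_1 + 1/4*pi_s_2 + 3/4*pi_s_3
  pi_s_2 = 2/5*pi_s_1 + 7/10*pi_s_2 + 1/10*pi_s_3
  pi_s_3 = 3/10*pi_s_1 + 1/20*pi_s_2 + 3/20*pi_s_3
with normalization: pi_s_1 + pi_s_2 + pi_s_3 = 1.

Using the first 2 balance equations plus normalization, the linear system A*pi = b is:
  [-7/10, 1/4, 3/4] . pi = 0
  [2/5, -3/10, 1/10] . pi = 0
  [1, 1, 1] . pi = 1

Solving yields:
  pi_s_1 = 25/73
  pi_s_2 = 37/73
  pi_s_3 = 11/73

Verification (pi * P):
  25/73*3/10 + 37/73*1/4 + 11/73*3/4 = 25/73 = pi_s_1  (ok)
  25/73*2/5 + 37/73*7/10 + 11/73*1/10 = 37/73 = pi_s_2  (ok)
  25/73*3/10 + 37/73*1/20 + 11/73*3/20 = 11/73 = pi_s_3  (ok)

Answer: 25/73 37/73 11/73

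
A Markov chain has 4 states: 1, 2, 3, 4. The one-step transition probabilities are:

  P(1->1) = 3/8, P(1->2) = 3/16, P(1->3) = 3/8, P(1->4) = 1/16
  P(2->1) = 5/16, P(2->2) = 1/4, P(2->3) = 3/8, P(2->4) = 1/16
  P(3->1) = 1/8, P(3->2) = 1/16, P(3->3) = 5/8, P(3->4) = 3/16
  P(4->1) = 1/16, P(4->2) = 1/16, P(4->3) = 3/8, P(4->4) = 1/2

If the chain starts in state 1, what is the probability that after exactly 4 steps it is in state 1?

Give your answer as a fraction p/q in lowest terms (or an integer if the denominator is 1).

Answer: 1539/8192

Derivation:
Computing P^4 by repeated multiplication:
P^1 =
  1: [3/8, 3/16, 3/8, 1/16]
  2: [5/16, 1/4, 3/8, 1/16]
  3: [1/8, 1/16, 5/8, 3/16]
  4: [1/16, 1/16, 3/8, 1/2]
P^2 =
  1: [1/4, 37/256, 15/32, 35/256]
  2: [63/256, 19/128, 15/32, 35/256]
  3: [5/32, 23/256, 17/32, 57/256]
  4: [31/256, 21/256, 15/32, 21/64]
P^3 =
  1: [211/1024, 495/4096, 63/128, 741/4096]
  2: [843/4096, 31/256, 63/128, 741/4096]
  3: [171/1024, 405/4096, 65/128, 927/4096]
  4: [615/4096, 381/4096, 63/128, 271/1024]
P^4 =
  1: [1539/8192, 7269/65536, 255/512, 13315/65536]
  2: [12311/65536, 3635/32768, 255/512, 13315/65536]
  3: [701/4096, 6679/65536, 257/512, 14745/65536]
  4: [10711/65536, 6469/65536, 255/512, 3929/16384]

(P^4)[1 -> 1] = 1539/8192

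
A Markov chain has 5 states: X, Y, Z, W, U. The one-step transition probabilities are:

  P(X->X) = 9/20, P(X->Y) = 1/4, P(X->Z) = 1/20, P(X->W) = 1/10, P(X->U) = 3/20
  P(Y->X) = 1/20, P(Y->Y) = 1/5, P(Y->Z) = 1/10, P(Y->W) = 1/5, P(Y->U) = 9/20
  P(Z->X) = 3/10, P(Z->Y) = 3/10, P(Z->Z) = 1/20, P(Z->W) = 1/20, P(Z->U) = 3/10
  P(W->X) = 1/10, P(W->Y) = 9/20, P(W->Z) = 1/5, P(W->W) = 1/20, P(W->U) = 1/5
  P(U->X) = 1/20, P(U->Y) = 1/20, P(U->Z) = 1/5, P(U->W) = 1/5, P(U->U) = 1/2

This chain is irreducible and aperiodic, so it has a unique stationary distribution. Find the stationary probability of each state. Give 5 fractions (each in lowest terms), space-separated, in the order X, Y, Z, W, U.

The stationary distribution satisfies pi = pi * P, i.e.:
  pi_X = 9/20*pi_X + 1/20*pi_Y + 3/10*pi_Z + 1/10*pi_W + 1/20*pi_U
  pi_Y = 1/4*pi_X + 1/5*pi_Y + 3/10*pi_Z + 9/20*pi_W + 1/20*pi_U
  pi_Z = 1/20*pi_X + 1/10*pi_Y + 1/20*pi_Z + 1/5*pi_W + 1/5*pi_U
  pi_W = 1/10*pi_X + 1/5*pi_Y + 1/20*pi_Z + 1/20*pi_W + 1/5*pi_U
  pi_U = 3/20*pi_X + 9/20*pi_Y + 3/10*pi_Z + 1/5*pi_W + 1/2*pi_U
with normalization: pi_X + pi_Y + pi_Z + pi_W + pi_U = 1.

Using the first 4 balance equations plus normalization, the linear system A*pi = b is:
  [-11/20, 1/20, 3/10, 1/10, 1/20] . pi = 0
  [1/4, -4/5, 3/10, 9/20, 1/20] . pi = 0
  [1/20, 1/10, -19/20, 1/5, 1/5] . pi = 0
  [1/10, 1/5, 1/20, -19/20, 1/5] . pi = 0
  [1, 1, 1, 1, 1] . pi = 1

Solving yields:
  pi_X = 17851/117350
  pi_Y = 4741/23470
  pi_Z = 16019/117350
  pi_W = 16767/117350
  pi_U = 21504/58675

Verification (pi * P):
  17851/117350*9/20 + 4741/23470*1/20 + 16019/117350*3/10 + 16767/117350*1/10 + 21504/58675*1/20 = 17851/117350 = pi_X  (ok)
  17851/117350*1/4 + 4741/23470*1/5 + 16019/117350*3/10 + 16767/117350*9/20 + 21504/58675*1/20 = 4741/23470 = pi_Y  (ok)
  17851/117350*1/20 + 4741/23470*1/10 + 16019/117350*1/20 + 16767/117350*1/5 + 21504/58675*1/5 = 16019/117350 = pi_Z  (ok)
  17851/117350*1/10 + 4741/23470*1/5 + 16019/117350*1/20 + 16767/117350*1/20 + 21504/58675*1/5 = 16767/117350 = pi_W  (ok)
  17851/117350*3/20 + 4741/23470*9/20 + 16019/117350*3/10 + 16767/117350*1/5 + 21504/58675*1/2 = 21504/58675 = pi_U  (ok)

Answer: 17851/117350 4741/23470 16019/117350 16767/117350 21504/58675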